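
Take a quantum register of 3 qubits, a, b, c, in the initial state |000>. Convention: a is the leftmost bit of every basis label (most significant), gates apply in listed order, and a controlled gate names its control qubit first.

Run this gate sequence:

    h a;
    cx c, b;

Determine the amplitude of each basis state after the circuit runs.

The resulting statevector has amplitude sqrt(2)/2 on |000>, sqrt(2)/2 on |100>, and 0 on every other basis state.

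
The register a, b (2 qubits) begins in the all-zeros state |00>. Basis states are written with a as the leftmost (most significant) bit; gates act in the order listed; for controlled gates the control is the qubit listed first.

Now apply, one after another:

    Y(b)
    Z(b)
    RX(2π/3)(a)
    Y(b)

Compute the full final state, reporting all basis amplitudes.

The final amplitudes are -1/2 on |00>, 0 on |01>, sqrt(3)*I/2 on |10>, 0 on |11>.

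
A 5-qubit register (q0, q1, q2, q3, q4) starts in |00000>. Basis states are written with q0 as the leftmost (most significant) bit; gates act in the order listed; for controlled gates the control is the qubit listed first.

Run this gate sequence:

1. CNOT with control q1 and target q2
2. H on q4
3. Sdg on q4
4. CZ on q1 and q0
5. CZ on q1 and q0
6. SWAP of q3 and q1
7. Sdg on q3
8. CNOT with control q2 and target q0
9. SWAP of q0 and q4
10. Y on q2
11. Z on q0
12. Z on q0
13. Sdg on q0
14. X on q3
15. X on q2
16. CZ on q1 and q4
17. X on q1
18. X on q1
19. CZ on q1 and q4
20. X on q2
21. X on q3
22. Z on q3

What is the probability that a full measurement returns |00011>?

A full measurement returns |00011> with probability 0. Key observation: the block from step 14 through step 21 cancels to the identity and can be dropped.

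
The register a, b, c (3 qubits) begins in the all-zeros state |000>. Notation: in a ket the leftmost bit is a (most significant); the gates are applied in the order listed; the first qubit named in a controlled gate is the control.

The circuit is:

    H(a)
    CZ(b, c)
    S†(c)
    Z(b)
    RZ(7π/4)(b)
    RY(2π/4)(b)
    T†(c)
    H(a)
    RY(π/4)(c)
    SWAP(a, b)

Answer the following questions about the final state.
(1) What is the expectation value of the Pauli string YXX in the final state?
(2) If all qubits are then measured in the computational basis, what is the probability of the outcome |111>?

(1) The observable YXX averages to 0.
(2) Outcome |111> occurs with probability 0.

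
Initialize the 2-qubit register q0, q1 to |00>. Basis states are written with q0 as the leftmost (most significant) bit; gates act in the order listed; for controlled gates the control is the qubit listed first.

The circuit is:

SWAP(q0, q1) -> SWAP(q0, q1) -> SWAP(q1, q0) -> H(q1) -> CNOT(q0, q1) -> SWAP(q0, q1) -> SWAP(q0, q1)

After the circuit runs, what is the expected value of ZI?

The expectation value of ZI is 1.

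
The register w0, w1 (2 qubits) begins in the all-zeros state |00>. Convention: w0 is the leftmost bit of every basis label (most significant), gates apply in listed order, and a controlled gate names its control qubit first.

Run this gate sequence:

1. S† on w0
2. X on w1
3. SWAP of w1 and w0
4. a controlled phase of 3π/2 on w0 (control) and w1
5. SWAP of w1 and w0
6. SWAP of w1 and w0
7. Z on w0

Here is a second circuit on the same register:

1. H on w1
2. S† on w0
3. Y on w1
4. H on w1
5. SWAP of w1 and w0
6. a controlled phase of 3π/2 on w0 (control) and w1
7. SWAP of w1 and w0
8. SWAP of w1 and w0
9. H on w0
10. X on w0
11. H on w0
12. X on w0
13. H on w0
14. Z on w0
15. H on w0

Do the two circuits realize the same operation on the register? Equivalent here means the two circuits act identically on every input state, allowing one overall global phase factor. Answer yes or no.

No — the two circuits implement different unitaries, even allowing a global phase.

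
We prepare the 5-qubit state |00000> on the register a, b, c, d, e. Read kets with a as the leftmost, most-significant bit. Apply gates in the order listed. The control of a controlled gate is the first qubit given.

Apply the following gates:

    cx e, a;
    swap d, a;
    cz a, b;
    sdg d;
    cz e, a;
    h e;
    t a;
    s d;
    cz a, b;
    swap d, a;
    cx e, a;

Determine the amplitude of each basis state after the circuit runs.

The final amplitudes are sqrt(2)/2 on |00000>, sqrt(2)/2 on |10001>, and 0 on every other basis state.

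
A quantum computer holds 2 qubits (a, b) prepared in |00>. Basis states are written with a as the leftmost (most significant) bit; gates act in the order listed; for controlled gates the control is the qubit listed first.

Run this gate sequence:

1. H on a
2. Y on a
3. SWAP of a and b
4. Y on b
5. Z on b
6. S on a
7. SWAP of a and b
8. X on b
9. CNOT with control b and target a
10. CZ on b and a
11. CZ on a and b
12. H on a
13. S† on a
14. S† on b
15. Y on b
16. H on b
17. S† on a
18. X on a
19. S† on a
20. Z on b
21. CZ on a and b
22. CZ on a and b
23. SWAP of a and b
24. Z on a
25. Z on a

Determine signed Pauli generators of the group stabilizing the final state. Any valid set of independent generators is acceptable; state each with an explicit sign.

The final state is stabilized by the group generated by -XI, +IZ; other independent generating sets are equally valid.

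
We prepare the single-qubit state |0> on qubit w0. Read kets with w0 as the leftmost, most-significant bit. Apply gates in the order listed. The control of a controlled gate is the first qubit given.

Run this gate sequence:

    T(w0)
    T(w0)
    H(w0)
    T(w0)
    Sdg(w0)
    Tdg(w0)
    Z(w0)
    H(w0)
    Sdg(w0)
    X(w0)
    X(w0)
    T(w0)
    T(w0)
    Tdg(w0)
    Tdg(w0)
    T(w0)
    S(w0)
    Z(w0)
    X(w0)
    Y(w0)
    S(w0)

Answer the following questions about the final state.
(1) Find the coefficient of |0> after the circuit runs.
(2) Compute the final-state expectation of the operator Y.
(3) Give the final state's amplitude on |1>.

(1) The final state's coefficient on |0> equals 1/2 - I/2. Key observation: steps 12-15 multiply out to the identity, so the circuit reduces to the remaining gates.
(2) The expectation value of Y is sqrt(2)/2.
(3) The final state's coefficient on |1> equals sqrt(2)/2.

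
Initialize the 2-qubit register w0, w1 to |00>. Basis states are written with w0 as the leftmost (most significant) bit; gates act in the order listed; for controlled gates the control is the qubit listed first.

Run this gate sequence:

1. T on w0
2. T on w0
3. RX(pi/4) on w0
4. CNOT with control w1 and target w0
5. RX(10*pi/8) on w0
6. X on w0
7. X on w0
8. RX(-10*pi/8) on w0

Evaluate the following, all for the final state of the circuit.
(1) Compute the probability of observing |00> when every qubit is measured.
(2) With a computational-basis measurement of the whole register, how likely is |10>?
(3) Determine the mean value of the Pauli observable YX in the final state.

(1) A full measurement returns |00> with probability sqrt(2)/4 + 1/2. Key observation: steps 5-8 multiply out to the identity, so the circuit reduces to the remaining gates.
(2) Outcome |10> occurs with probability 1/2 - sqrt(2)/4.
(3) The expectation value of YX is 0.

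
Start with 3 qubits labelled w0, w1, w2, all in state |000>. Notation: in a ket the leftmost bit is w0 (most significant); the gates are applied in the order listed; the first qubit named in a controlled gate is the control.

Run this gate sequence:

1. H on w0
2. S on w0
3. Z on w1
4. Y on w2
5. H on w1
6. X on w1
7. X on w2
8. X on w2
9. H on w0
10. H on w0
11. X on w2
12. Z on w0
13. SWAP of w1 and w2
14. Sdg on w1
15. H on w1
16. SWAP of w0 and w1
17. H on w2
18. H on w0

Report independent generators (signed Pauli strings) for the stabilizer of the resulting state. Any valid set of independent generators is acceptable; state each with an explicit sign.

The final state is stabilized by the group generated by -IYI, +ZII, +IIZ; other independent generating sets are equally valid. Key observation: steps 8-11 multiply out to the identity, so the circuit reduces to the remaining gates.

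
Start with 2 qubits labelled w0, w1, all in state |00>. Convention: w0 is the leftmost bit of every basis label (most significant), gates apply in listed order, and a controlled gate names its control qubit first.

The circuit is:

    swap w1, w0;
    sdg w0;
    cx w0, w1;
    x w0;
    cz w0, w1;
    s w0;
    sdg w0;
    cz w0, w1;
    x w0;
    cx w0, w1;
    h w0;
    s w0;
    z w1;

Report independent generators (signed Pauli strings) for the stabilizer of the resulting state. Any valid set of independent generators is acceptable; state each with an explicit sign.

The final state is stabilized by the group generated by +YI, +IZ; other independent generating sets are equally valid. Key observation: gates 3-10 undo each other exactly, leaving only the rest of the circuit to track.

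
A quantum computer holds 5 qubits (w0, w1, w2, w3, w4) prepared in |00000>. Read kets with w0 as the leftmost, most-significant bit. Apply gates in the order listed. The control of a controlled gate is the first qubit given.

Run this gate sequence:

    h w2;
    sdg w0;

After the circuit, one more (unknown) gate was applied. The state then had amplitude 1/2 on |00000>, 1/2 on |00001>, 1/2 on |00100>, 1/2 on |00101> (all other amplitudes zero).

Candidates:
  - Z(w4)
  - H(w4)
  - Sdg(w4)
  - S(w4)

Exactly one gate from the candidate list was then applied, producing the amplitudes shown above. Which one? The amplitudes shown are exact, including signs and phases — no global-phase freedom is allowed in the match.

The unique candidate consistent with the amplitudes is H(w4).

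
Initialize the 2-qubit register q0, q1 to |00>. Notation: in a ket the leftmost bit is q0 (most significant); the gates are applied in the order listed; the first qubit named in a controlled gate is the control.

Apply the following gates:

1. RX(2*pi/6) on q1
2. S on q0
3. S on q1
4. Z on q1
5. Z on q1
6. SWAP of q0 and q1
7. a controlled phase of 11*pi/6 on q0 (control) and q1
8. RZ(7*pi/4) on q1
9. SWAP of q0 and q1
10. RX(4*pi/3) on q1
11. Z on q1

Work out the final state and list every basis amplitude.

After the circuit, the state carries amplitude sqrt(3)*(1 + I)*exp(I*pi/8)/4 on |00>, (-1 - 3*I)*exp(I*pi/8)/4 on |01>, 0 on |10>, 0 on |11>.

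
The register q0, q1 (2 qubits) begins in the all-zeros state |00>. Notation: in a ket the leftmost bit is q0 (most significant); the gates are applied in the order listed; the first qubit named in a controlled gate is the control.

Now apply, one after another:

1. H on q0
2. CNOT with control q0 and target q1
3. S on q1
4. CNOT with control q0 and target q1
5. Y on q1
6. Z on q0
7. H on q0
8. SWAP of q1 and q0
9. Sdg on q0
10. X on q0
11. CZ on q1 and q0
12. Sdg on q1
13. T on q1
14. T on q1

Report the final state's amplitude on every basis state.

The resulting statevector has amplitude 1/2 - I/2 on |00>, 1/2 + I/2 on |01>, 0 on |10>, 0 on |11>.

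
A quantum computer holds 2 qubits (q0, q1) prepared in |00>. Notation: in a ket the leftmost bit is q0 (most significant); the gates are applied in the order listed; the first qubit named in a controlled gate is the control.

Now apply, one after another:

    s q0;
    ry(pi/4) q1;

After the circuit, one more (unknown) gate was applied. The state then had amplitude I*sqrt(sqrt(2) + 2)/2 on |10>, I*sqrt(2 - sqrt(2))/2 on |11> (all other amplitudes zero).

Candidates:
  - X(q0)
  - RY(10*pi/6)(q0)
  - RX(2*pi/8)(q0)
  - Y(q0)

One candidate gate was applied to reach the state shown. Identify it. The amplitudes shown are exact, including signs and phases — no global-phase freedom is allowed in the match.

The applied gate was Y(q0).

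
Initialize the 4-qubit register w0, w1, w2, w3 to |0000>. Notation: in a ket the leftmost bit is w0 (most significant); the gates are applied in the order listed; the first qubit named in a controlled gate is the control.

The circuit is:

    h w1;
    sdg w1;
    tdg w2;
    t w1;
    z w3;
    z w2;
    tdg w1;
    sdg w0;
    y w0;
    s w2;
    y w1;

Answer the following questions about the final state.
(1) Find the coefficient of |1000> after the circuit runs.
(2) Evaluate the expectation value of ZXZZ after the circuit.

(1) The final state's coefficient on |1000> equals -sqrt(2)*I/2.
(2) The observable ZXZZ averages to 0.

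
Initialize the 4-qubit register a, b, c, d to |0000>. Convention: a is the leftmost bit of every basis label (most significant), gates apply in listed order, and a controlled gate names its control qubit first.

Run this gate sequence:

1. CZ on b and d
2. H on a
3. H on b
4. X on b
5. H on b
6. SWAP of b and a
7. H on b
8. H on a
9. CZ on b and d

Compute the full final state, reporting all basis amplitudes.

The resulting statevector has amplitude sqrt(2)/2 on |0000>, sqrt(2)/2 on |1000>, and 0 on every other basis state.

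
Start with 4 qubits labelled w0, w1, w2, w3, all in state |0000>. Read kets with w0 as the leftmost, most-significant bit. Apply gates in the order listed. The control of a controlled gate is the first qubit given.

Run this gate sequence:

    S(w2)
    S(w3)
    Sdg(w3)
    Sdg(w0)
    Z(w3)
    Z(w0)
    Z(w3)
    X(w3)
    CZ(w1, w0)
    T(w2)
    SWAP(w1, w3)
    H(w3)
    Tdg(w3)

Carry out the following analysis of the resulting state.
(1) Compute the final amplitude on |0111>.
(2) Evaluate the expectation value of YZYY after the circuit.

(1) The final state's coefficient on |0111> equals 0. Key observation: steps 2-3 multiply out to the identity, so the circuit reduces to the remaining gates.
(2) In the final state, YZYY has expectation 0.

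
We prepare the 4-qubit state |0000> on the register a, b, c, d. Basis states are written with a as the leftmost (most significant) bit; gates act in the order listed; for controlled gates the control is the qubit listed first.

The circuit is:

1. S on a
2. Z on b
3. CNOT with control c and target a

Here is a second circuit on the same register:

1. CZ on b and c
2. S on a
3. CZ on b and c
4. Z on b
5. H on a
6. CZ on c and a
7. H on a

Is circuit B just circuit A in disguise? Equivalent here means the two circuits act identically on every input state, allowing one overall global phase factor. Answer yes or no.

Yes, they are equivalent — the unitaries differ by at most a global phase.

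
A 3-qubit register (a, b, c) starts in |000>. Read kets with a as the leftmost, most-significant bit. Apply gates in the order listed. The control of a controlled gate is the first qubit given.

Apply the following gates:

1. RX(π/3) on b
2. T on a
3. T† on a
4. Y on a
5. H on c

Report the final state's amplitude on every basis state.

After the circuit, the state carries amplitude 0 on |000>, 0 on |001>, 0 on |010>, 0 on |011>, sqrt(6)*I/4 on |100>, sqrt(6)*I/4 on |101>, sqrt(2)/4 on |110>, sqrt(2)/4 on |111>.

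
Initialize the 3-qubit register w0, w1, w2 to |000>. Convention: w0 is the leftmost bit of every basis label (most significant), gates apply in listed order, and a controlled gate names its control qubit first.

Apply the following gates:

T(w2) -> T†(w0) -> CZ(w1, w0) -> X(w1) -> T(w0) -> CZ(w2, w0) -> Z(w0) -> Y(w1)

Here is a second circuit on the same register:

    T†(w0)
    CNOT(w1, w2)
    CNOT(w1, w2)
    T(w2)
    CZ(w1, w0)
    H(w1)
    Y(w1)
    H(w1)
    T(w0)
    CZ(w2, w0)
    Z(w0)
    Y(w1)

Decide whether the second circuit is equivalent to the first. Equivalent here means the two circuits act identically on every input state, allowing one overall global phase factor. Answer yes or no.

No — the two circuits implement different unitaries, even allowing a global phase.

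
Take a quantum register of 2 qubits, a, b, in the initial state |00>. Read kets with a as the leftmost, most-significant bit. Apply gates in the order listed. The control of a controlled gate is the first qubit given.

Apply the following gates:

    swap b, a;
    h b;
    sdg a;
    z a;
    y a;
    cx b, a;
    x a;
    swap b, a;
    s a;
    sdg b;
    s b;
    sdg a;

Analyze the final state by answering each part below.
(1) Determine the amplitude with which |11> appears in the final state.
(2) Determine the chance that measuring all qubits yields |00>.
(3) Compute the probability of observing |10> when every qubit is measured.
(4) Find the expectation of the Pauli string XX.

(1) The final state's coefficient on |11> equals sqrt(2)*I/2. Key observation: the block from step 9 through step 12 cancels to the identity and can be dropped.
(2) A full measurement returns |00> with probability 1/2.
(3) A full measurement returns |10> with probability 0.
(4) The observable XX averages to 1.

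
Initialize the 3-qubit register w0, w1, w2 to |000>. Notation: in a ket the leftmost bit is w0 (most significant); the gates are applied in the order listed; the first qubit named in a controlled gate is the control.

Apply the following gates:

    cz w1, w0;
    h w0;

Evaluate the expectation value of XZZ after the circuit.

In the final state, XZZ has expectation 1.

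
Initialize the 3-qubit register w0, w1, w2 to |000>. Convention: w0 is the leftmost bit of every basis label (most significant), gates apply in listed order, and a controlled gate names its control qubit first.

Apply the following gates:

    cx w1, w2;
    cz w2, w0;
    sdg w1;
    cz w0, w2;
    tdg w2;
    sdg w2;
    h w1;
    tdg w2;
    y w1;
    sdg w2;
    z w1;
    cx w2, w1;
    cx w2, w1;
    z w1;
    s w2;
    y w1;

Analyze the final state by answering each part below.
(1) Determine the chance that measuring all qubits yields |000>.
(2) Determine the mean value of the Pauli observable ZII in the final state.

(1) A full measurement returns |000> with probability 1/2. Key observation: the block from step 9 through step 16 cancels to the identity and can be dropped.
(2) The observable ZII averages to 1.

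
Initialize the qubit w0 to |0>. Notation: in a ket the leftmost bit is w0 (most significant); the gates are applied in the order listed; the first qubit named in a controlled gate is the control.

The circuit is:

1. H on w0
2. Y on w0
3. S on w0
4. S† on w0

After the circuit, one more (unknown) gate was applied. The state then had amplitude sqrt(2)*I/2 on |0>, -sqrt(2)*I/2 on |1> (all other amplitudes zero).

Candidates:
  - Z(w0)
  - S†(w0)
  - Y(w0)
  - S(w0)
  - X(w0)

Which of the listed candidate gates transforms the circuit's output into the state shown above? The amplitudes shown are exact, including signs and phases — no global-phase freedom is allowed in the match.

The unique candidate consistent with the amplitudes is X(w0).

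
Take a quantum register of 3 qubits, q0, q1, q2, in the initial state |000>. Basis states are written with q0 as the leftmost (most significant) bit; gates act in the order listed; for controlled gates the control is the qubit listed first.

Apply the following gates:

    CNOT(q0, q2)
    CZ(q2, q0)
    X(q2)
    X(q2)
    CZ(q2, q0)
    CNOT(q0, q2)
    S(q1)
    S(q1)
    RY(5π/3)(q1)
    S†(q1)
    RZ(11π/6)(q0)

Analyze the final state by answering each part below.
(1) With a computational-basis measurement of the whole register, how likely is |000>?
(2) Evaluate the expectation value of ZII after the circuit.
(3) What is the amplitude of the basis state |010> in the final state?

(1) Outcome |000> occurs with probability 3/4. Key observation: the block from step 1 through step 6 cancels to the identity and can be dropped.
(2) The expectation value of ZII is 1.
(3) |010> carries amplitude exp(7*I*pi/12)/2 in the final state.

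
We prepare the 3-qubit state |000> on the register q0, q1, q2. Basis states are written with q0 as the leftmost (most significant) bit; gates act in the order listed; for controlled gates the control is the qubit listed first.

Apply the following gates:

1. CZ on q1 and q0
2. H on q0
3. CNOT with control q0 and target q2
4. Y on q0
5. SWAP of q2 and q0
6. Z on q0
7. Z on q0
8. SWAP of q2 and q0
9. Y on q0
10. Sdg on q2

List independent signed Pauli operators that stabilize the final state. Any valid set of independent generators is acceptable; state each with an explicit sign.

One valid set of independent stabilizer generators is -XIY, +ZIZ, +IZI (any independent generating set of the same group is equally correct). Key observation: the block from step 4 through step 9 cancels to the identity and can be dropped.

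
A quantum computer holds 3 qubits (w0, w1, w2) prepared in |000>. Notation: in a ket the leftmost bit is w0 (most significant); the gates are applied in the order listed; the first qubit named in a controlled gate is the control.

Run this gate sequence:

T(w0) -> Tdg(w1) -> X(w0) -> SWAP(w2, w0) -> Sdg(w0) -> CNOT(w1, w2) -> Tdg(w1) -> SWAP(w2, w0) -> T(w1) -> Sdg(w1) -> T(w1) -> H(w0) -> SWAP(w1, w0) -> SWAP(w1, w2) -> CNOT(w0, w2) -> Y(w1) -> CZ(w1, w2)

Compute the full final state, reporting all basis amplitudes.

The resulting statevector has amplitude sqrt(2)*I/2 on |010>, sqrt(2)*I/2 on |011>, and 0 on every other basis state.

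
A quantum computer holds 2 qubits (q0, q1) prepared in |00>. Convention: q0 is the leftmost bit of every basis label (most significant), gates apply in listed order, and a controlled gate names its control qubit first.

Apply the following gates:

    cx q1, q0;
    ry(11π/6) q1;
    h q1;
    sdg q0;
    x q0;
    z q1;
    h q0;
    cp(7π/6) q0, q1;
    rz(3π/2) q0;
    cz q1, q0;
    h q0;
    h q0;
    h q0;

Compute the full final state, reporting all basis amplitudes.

The final amplitudes are (1 + I)*exp(I*pi/4)/4 on |00>, sqrt(3)*(-exp(I*pi/4) - exp(11*I*pi/12))/4 on |01>, sqrt(2)/4 on |10>, sqrt(3)*(-exp(I*pi/4) + exp(11*I*pi/12))/4 on |11>. Key observation: gates 11-12 undo each other exactly, leaving only the rest of the circuit to track.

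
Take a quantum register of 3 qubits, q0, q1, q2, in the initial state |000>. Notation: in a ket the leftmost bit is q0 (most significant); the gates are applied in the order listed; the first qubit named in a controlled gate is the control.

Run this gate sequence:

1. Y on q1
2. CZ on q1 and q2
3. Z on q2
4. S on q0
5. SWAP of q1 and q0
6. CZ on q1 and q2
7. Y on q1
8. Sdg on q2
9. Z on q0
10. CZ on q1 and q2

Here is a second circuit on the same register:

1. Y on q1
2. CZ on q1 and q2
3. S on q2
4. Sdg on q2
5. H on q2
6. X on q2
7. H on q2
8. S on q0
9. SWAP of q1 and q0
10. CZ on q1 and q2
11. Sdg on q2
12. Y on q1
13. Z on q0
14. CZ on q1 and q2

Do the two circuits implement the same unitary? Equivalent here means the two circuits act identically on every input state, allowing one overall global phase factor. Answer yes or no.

Yes, they are equivalent — the unitaries differ by at most a global phase.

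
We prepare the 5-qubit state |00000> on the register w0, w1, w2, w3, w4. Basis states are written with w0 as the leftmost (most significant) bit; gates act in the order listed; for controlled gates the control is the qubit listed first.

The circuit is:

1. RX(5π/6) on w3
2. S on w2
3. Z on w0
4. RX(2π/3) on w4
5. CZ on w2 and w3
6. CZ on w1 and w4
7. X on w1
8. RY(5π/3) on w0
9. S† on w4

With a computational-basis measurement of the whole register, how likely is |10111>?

Outcome |10111> occurs with probability 0.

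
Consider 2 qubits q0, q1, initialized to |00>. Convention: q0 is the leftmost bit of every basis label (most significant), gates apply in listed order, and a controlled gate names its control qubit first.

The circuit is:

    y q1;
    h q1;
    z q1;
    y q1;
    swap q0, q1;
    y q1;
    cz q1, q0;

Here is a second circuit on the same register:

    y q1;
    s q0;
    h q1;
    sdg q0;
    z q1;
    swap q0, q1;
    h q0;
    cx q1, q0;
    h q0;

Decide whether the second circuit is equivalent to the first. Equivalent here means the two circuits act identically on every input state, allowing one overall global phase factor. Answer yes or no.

No: there is an input state on which the two circuits produce genuinely different outputs (not merely differing by a phase).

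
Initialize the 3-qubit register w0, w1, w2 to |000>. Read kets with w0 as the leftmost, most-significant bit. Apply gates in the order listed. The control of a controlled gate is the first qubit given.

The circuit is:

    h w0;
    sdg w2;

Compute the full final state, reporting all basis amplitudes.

The final amplitudes are sqrt(2)/2 on |000>, sqrt(2)/2 on |100>, and 0 on every other basis state.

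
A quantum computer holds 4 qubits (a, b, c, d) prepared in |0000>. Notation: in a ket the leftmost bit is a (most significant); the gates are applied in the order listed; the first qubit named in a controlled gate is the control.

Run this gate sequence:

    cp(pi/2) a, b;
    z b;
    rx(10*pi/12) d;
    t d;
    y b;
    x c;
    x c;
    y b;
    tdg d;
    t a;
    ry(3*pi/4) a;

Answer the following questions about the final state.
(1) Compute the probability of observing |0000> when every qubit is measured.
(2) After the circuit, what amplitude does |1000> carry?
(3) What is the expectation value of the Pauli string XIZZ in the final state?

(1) The probability of measuring |0000> is -sqrt(3)/8 - sqrt(2)/8 + sqrt(6)/16 + 1/4.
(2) The amplitude on |1000> is (-sqrt(2) + sqrt(6))*sqrt(sqrt(2) + 2)/8.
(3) The expectation value of XIZZ is -sqrt(6)/4.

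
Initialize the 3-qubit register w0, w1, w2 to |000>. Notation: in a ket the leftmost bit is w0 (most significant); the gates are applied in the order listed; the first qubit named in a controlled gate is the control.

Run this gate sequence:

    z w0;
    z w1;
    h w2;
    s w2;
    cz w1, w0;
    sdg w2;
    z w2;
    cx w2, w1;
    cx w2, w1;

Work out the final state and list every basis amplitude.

The final amplitudes are sqrt(2)/2 on |000>, -sqrt(2)/2 on |001>, and 0 on every other basis state.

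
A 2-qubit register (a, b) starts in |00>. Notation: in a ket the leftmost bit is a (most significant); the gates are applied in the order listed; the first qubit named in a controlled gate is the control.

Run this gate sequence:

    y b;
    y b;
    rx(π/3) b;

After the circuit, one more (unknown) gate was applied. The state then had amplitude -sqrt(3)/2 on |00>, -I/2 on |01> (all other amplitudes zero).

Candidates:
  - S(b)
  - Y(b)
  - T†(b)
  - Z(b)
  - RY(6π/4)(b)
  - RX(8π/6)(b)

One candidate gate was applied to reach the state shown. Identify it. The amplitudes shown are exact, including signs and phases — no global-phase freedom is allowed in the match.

The applied gate was RX(8π/6)(b).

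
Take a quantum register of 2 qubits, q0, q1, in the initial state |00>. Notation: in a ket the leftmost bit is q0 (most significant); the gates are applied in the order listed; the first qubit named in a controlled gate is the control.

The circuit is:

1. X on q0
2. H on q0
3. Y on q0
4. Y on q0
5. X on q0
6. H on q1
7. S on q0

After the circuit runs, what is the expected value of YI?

In the final state, YI has expectation -1.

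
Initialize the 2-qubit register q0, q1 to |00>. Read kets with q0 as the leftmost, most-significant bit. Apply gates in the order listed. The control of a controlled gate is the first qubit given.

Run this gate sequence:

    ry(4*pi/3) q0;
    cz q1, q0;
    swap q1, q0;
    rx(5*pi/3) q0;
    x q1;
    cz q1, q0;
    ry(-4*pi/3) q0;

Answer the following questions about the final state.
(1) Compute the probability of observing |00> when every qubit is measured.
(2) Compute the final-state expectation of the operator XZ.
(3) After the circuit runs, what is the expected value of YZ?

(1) Outcome |00> occurs with probability 9/32.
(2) The expectation value of XZ is sqrt(3)/8.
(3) The expectation value of YZ is sqrt(3)/2.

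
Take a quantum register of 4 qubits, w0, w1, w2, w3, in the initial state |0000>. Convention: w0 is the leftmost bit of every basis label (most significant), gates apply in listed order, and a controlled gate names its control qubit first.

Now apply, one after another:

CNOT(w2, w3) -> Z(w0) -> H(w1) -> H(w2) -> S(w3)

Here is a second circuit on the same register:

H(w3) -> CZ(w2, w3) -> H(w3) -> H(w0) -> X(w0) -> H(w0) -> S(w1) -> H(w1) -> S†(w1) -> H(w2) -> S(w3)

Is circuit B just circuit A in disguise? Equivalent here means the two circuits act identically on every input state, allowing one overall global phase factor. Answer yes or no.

No, they are not equivalent — no single phase factor reconciles the two unitaries.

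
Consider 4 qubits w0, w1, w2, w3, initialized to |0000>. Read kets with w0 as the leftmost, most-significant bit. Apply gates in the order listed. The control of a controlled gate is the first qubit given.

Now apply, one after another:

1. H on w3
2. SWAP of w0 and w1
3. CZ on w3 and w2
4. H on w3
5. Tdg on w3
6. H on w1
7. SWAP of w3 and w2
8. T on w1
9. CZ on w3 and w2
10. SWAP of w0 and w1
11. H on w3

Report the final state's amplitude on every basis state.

After the circuit, the state carries amplitude 1/2 on |0000>, 1/2 on |0001>, exp(I*pi/4)/2 on |1000>, exp(I*pi/4)/2 on |1001>, and 0 on every other basis state.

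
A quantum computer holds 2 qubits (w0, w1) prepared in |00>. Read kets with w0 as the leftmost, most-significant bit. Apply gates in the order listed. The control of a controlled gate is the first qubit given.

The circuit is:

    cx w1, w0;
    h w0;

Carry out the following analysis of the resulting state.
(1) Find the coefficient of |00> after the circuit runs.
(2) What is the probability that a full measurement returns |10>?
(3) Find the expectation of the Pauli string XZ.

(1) |00> carries amplitude sqrt(2)/2 in the final state.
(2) A full measurement returns |10> with probability 1/2.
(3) The expectation value of XZ is 1.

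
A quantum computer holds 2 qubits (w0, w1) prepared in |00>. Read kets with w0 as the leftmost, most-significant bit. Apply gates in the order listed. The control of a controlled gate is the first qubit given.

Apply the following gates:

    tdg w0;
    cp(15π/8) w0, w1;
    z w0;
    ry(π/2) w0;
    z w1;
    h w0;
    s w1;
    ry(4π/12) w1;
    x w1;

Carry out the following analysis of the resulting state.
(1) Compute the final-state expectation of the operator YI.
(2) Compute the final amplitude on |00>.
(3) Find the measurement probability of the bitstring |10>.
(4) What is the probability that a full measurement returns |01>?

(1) The expectation value of YI is 0.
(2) The final state's coefficient on |00> equals 1/2.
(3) Outcome |10> occurs with probability 0.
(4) A full measurement returns |01> with probability 3/4.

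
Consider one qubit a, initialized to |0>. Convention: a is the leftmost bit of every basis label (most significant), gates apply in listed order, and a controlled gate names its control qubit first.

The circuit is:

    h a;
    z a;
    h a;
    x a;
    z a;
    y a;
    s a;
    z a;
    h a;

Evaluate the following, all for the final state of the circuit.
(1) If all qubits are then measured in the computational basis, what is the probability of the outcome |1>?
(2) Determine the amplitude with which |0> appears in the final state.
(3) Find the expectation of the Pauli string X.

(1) Outcome |1> occurs with probability 1/2.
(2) The final state's coefficient on |0> equals sqrt(2)/2.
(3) The observable X averages to -1.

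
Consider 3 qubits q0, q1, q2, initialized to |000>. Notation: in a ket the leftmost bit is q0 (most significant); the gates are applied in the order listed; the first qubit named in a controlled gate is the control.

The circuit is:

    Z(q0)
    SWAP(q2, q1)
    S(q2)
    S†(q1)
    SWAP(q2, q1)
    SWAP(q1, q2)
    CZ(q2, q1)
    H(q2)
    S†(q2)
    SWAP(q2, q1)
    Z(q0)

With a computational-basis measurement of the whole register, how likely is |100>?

Outcome |100> occurs with probability 0.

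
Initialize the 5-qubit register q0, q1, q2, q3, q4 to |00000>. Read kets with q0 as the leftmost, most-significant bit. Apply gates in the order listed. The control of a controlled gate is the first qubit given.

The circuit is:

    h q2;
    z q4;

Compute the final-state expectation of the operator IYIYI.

The expectation value of IYIYI is 0.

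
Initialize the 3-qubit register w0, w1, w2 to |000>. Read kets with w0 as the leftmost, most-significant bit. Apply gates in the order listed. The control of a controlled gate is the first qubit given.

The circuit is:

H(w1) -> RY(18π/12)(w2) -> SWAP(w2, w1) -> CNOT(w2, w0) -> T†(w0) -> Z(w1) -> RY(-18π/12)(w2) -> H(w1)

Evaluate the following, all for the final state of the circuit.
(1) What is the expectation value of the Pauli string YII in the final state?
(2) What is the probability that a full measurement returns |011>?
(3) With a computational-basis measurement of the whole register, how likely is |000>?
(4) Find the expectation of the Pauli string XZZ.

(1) The observable YII averages to 0.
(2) Outcome |011> occurs with probability 0.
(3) A full measurement returns |000> with probability 1/4.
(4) The observable XZZ averages to -sqrt(2)/2.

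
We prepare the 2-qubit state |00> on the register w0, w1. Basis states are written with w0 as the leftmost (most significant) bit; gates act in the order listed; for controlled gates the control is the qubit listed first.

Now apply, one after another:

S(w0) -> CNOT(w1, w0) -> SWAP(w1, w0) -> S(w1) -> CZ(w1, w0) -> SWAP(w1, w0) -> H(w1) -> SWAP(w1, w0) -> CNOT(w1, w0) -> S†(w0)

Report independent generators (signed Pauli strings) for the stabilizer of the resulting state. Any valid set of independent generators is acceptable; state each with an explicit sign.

One valid set of independent stabilizer generators is -YI, +IZ (any independent generating set of the same group is equally correct).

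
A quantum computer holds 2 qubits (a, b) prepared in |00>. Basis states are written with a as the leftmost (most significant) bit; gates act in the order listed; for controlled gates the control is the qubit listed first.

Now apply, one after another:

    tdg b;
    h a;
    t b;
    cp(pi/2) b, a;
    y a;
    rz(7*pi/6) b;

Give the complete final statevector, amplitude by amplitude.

The final amplitudes are sqrt(2)*exp(11*I*pi/12)/2 on |00>, 0 on |01>, -sqrt(2)*exp(11*I*pi/12)/2 on |10>, 0 on |11>.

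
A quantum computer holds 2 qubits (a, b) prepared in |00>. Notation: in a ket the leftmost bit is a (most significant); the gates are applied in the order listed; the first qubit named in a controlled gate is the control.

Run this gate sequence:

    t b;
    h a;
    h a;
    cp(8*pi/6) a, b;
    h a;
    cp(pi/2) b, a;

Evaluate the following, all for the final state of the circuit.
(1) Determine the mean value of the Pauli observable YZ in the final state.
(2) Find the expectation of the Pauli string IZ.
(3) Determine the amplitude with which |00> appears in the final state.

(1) The observable YZ averages to 0. Key observation: steps 2-3 multiply out to the identity, so the circuit reduces to the remaining gates.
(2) The expectation value of IZ is 1.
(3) The amplitude on |00> is sqrt(2)/2.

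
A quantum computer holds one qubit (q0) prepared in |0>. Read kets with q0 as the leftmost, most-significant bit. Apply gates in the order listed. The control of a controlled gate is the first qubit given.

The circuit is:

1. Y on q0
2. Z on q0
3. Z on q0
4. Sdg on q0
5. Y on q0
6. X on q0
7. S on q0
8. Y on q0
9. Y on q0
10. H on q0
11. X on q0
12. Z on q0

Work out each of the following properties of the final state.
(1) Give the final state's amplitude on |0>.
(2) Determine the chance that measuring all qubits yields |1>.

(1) |0> carries amplitude -sqrt(2)/2 in the final state.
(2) A full measurement returns |1> with probability 1/2.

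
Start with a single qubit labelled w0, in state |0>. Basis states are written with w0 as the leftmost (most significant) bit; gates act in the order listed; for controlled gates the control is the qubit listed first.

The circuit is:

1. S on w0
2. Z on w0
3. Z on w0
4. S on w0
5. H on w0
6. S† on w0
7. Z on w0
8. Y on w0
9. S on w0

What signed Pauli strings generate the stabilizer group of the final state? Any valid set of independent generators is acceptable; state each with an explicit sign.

The stabilizer group can be generated by -X, among other valid generating sets.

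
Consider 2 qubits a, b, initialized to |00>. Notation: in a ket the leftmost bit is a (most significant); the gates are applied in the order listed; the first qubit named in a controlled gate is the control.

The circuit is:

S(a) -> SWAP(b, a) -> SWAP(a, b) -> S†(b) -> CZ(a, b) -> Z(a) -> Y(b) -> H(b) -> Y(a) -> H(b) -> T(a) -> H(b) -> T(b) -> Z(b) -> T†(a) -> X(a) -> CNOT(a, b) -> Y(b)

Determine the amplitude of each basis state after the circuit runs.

The resulting statevector has amplitude sqrt(2)*exp(3*I*pi/4)/2 on |00>, -sqrt(2)*I/2 on |01>, 0 on |10>, 0 on |11>.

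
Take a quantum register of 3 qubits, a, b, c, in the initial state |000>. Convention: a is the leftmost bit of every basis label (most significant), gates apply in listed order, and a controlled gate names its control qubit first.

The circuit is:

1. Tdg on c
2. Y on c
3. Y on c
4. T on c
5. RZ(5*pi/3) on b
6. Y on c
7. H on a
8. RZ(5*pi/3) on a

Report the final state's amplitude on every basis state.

After the circuit, the state carries amplitude sqrt(2)*exp(5*I*pi/6)/2 on |001>, sqrt(2)*I/2 on |101>, and 0 on every other basis state. Key observation: steps 1-4 multiply out to the identity, so the circuit reduces to the remaining gates.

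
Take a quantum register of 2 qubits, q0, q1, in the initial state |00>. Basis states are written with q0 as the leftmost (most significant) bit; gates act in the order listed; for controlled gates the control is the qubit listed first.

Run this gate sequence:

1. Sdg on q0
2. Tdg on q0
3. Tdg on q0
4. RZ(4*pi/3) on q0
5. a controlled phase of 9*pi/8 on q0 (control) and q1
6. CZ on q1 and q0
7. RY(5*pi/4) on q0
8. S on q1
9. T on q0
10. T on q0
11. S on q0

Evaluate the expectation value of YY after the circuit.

The observable YY averages to 0.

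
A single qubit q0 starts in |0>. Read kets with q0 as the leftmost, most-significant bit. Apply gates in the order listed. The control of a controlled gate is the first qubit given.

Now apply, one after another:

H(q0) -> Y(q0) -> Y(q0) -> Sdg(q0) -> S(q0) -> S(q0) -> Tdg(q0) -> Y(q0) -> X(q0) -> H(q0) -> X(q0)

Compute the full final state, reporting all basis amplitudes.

The final amplitudes are exp(3*I*pi/4)/2 + I/2 on |0>, -exp(3*I*pi/4)/2 + I/2 on |1>.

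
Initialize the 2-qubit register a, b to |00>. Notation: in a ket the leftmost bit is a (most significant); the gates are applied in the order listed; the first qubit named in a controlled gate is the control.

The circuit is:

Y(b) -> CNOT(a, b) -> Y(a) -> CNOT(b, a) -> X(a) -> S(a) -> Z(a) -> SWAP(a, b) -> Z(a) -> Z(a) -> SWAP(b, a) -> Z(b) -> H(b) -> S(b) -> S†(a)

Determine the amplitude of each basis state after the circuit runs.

After the circuit, the state carries amplitude 0 on |00>, 0 on |01>, -sqrt(2)/2 on |10>, sqrt(2)*I/2 on |11>.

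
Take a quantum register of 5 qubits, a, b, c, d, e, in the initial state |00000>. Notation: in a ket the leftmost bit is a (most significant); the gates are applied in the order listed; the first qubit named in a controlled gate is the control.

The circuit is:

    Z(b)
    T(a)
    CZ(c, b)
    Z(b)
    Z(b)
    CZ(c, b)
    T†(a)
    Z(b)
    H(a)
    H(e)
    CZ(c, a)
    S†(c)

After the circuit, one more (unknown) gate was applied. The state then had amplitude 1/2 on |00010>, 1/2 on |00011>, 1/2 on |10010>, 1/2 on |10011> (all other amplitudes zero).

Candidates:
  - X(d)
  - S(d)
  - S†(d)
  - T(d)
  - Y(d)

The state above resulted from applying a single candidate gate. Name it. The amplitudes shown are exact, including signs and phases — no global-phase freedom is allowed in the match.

The unique candidate consistent with the amplitudes is X(d).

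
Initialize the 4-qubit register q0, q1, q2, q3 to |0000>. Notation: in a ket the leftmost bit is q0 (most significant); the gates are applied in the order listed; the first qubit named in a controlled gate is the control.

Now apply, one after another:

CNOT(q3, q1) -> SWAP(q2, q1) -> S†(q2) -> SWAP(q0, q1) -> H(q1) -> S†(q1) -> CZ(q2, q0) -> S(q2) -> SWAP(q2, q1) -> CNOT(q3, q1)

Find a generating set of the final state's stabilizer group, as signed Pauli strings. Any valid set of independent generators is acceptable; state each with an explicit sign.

The final state is stabilized by the group generated by -IIYI, +ZIII, +IZII, +IIIZ; other independent generating sets are equally valid.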